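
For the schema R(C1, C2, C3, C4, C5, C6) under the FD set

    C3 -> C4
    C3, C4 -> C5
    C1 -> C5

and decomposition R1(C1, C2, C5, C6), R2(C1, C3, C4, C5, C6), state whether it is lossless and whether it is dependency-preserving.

Lossless test: (C1, C5, C6)⁺ = {C1, C5, C6}, which is a superkey of neither fragment — lossy.
Dependency preservation: every FD's attributes lie within a single fragment, so each can be enforced locally — preserved.

lossy but dependency-preserving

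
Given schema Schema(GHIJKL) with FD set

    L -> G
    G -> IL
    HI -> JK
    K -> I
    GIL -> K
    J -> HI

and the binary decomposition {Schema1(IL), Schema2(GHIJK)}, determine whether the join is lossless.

No

Common attributes: Schema1 ∩ Schema2 = {I}.
No dependency enlarges {I}, so (I)⁺ = {I}.
The closure contains neither all of Schema1 = {IL} nor all of Schema2 = {GHIJK}, so the common attributes are not a superkey of either fragment. The join is lossy.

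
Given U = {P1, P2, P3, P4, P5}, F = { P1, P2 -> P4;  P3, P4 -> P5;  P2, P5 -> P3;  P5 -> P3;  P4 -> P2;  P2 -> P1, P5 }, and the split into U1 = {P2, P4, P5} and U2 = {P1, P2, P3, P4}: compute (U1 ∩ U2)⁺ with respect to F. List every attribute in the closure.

P1, P2, P3, P4, P5

U1 ∩ U2 = {P2, P4}.
P2 → P1, P5 applies, adding P1, P5
P2, P5 → P3 applies, adding P3
Closure: {P1, P2, P3, P4, P5}.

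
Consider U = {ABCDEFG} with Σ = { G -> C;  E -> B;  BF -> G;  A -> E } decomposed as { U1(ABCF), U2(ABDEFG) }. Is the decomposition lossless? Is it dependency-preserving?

lossless but not dependency-preserving

Lossless test: (ABF)⁺ = {ABCEFG}, which contains all of one fragment — lossless.
Dependency preservation: the restricted closure of {G} across the fragments never reaches {C}, so G → C cannot be enforced without a join — not preserved.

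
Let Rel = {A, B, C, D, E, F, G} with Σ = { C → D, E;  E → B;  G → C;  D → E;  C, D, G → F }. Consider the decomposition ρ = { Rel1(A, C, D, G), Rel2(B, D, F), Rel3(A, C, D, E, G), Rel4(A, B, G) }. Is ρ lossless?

No

Chase test. Columns are A, B, C, D, E, F, G; row i has aⱼ where attribute j ∈ Reli, else bᵢⱼ.
Initial tableau (one row per fragment):
  row 1: a1 b12 a3 a4 b15 b16 a7
  row 2: b21 a2 b23 a4 b25 a6 b27
  row 3: a1 b32 a3 a4 a5 b36 a7
  row 4: a1 a2 b43 b44 b45 b46 a7
Rows 1 and 3 agree on C; apply C→D, E and equate their D, E entries.
Rows 1 and 3 agree on E; apply E→B and equate their B entries.
Rows 1 and 4 agree on G; apply G→C and equate their C entries.
Rows 1 and 2 agree on D; apply D→E and equate their E entries.
Rows 1 and 3 agree on C, D, G; apply C, D, G→F and equate their F entries.
Rows 1 and 4 agree on C; apply C→D, E and equate their D, E entries.
Rows 1 and 2 agree on E; apply E→B and equate their B entries.
Rows 1 and 4 agree on C, D, G; apply C, D, G→F and equate their F entries.
No row becomes fully distinguished — the join is lossy.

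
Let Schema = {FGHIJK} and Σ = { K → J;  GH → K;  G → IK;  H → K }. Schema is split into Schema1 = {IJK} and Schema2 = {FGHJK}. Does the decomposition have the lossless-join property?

Common attributes: Schema1 ∩ Schema2 = {JK}.
No dependency enlarges {JK}, so (JK)⁺ = {JK}.
The closure contains neither all of Schema1 = {IJK} nor all of Schema2 = {FGHJK}, so the common attributes are not a superkey of either fragment. The join is lossy.

No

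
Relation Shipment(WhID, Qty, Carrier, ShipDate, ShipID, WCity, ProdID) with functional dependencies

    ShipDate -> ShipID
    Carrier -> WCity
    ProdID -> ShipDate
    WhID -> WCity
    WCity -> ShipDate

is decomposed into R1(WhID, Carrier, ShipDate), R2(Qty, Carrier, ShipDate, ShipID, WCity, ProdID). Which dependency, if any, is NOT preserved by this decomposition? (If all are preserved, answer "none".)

Check WhID → WCity: no single fragment contains all of {WhID, WCity}, and the restricted closure of {WhID} across the fragments never reaches {WCity}.
ShipDate → ShipID is preserved.
Carrier → WCity is preserved.
ProdID → ShipDate is preserved.
WCity → ShipDate is preserved.

WhID -> WCity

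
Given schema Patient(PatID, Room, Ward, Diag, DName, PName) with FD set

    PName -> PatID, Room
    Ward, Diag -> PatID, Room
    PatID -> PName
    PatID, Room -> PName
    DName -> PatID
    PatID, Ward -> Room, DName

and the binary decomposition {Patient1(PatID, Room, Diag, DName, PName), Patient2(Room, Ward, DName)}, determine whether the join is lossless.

Common attributes: Patient1 ∩ Patient2 = {Room, DName}.
Closure of {Room, DName}: DName → PatID applies, adding PatID; PatID → PName applies, adding PName. So (Room, DName)⁺ = {PatID, Room, DName, PName}.
The closure contains neither all of Patient1 = {PatID, Room, Diag, DName, PName} nor all of Patient2 = {Room, Ward, DName}, so the common attributes are not a superkey of either fragment. The join is lossy.

No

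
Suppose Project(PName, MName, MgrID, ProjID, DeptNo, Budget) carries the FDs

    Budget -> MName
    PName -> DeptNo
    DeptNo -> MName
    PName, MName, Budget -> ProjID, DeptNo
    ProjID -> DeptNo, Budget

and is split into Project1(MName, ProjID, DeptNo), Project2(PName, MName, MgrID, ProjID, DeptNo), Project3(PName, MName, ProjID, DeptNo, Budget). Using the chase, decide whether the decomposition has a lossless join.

Chase test. Columns are PName, MName, MgrID, ProjID, DeptNo, Budget; row i has aⱼ where attribute j ∈ Projecti, else bᵢⱼ.
Initial tableau (one row per fragment):
  row 1: b11 a2 b13 a4 a5 b16
  row 2: a1 a2 a3 a4 a5 b26
  row 3: a1 a2 b33 a4 a5 a6
Rows 1 and 2 agree on ProjID; apply ProjID→DeptNo, Budget and equate their DeptNo, Budget entries.
Rows 1 and 3 agree on ProjID; apply ProjID→DeptNo, Budget and equate their DeptNo, Budget entries.
Row 2 is now all distinguished symbols — the join is lossless.

Yes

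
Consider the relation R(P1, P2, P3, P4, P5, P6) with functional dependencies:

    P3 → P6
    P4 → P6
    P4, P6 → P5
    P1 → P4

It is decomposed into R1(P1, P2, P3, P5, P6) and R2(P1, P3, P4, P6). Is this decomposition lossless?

Common attributes: R1 ∩ R2 = {P1, P3, P6}.
Closure of {P1, P3, P6}: P1 → P4 applies, adding P4; P4, P6 → P5 applies, adding P5. So (P1, P3, P6)⁺ = {P1, P3, P4, P5, P6}.
This closure contains every attribute of R2, so R1 ∩ R2 → R2. The join is lossless.

Yes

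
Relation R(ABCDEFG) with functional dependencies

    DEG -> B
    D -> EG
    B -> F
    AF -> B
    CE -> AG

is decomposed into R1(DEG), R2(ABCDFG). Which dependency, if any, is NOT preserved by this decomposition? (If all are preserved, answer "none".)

Check CE → AG: no single fragment contains all of {ACEG}, and the restricted closure of {CE} across the fragments never reaches {AG}.
DEG → B is preserved.
D → EG is preserved.
B → F is preserved.
AF → B is preserved.

CE -> AG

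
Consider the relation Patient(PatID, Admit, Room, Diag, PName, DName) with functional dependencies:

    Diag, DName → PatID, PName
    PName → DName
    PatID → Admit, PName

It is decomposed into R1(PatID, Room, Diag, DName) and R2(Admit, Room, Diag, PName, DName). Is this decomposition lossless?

Common attributes: R1 ∩ R2 = {Room, Diag, DName}.
Closure of {Room, Diag, DName}: Diag, DName → PatID, PName applies, adding PatID, PName; PatID → Admit, PName applies, adding Admit. So (Room, Diag, DName)⁺ = {PatID, Admit, Room, Diag, PName, DName}.
This closure contains every attribute of R1, so R1 ∩ R2 → R1. The join is lossless.

Yes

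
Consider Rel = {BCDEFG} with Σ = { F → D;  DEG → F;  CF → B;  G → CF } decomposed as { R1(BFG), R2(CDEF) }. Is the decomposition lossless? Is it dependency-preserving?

lossy and not dependency-preserving

Lossless test: (F)⁺ = {DF}, which is a superkey of neither fragment — lossy.
Dependency preservation: the restricted closure of {CF} across the fragments never reaches {B}, so CF → B cannot be enforced without a join — not preserved.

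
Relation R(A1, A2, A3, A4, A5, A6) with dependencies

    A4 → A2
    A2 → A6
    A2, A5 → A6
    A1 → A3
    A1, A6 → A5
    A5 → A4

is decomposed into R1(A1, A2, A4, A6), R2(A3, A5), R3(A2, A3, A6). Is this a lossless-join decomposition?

Chase test. Columns are A1, A2, A3, A4, A5, A6; row i has aⱼ where attribute j ∈ Ri, else bᵢⱼ.
Initial tableau (one row per fragment):
  row 1: a1 a2 b13 a4 b15 a6
  row 2: b21 b22 a3 b24 a5 b26
  row 3: b31 a2 a3 b34 b35 a6
No row becomes fully distinguished — the join is lossy.

No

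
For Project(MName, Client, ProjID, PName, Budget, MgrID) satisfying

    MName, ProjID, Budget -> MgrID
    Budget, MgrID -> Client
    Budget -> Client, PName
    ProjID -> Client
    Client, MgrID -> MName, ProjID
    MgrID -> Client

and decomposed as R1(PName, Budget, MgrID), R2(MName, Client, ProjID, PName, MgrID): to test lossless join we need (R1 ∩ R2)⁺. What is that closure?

MName, Client, ProjID, PName, MgrID

R1 ∩ R2 = {PName, MgrID}.
MgrID → Client applies, adding Client
Client, MgrID → MName, ProjID applies, adding MName, ProjID
Closure: {MName, Client, ProjID, PName, MgrID}.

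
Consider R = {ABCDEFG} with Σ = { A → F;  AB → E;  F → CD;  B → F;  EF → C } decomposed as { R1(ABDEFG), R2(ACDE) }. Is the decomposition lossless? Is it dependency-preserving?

Lossless test: (ADE)⁺ = {ACDEF}, which contains all of one fragment — lossless.
Dependency preservation: the restricted closure of {F} across the fragments never reaches {CD}, so F → CD cannot be enforced without a join — not preserved.

lossless but not dependency-preserving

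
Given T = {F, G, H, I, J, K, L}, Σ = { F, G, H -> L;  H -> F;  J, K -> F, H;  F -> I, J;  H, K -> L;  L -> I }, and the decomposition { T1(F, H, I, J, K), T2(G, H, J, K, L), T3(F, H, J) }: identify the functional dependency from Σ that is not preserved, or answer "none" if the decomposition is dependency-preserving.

Check L → I: no single fragment contains all of {I, L}, and the restricted closure of {L} across the fragments never reaches {I}.
F, G, H → L is preserved.
H → F is preserved.
J, K → F, H is preserved.
F → I, J is preserved.
H, K → L is preserved.

L -> I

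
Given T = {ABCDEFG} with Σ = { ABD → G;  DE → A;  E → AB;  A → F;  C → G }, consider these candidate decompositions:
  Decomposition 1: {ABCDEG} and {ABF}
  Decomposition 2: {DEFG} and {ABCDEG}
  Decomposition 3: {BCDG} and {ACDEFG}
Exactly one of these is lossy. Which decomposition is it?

Decomposition 1: common = {AB}, closure = {ABF} → lossless.
Decomposition 2: common = {DEG}, closure = {ABDEFG} → lossless.
Decomposition 3: common = {CDG}, closure = {CDG} → lossy.

Decomposition 3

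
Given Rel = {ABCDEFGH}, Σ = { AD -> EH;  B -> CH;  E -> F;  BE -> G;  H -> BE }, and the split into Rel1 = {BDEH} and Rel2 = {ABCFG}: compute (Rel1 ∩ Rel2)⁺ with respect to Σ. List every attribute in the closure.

Rel1 ∩ Rel2 = {B}.
B → CH applies, adding CH
H → BE applies, adding E
E → F applies, adding F
BE → G applies, adding G
Closure: {BCEFGH}.

BCEFGH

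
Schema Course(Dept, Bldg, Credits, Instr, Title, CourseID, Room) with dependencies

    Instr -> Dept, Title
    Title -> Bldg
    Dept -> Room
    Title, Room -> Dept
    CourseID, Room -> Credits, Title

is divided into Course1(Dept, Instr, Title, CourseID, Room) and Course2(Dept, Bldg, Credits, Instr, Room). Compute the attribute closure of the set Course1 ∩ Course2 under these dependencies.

Dept, Bldg, Instr, Title, Room

Course1 ∩ Course2 = {Dept, Instr, Room}.
Instr → Dept, Title applies, adding Title
Title → Bldg applies, adding Bldg
Closure: {Dept, Bldg, Instr, Title, Room}.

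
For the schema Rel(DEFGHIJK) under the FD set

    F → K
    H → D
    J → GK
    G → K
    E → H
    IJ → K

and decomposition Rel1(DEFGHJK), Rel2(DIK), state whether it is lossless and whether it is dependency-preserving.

lossy but dependency-preserving

Lossless test: (DK)⁺ = {DK}, which is a superkey of neither fragment — lossy.
Dependency preservation: IJ → K is not contained in any single fragment, but the restricted closure of its left-hand side across the fragments still reaches the right-hand side; the remaining FDs each lie inside some fragment. All dependencies are preserved.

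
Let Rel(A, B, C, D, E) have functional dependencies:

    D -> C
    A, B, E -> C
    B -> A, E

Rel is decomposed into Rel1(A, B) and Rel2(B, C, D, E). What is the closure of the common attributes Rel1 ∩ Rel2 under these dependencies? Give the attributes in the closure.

A, B, C, E

Rel1 ∩ Rel2 = {B}.
B → A, E applies, adding A, E
A, B, E → C applies, adding C
Closure: {A, B, C, E}.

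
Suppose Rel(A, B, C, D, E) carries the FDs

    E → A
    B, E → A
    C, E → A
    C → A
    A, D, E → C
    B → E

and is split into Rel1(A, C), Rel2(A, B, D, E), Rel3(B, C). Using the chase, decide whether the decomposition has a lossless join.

No

Chase test. Columns are A, B, C, D, E; row i has aⱼ where attribute j ∈ Reli, else bᵢⱼ.
Initial tableau (one row per fragment):
  row 1: a1 b12 a3 b14 b15
  row 2: a1 a2 b23 a4 a5
  row 3: b31 a2 a3 b34 b35
Rows 1 and 3 agree on C; apply C→A and equate their A entries.
Rows 2 and 3 agree on B; apply B→E and equate their E entries.
No row becomes fully distinguished — the join is lossy.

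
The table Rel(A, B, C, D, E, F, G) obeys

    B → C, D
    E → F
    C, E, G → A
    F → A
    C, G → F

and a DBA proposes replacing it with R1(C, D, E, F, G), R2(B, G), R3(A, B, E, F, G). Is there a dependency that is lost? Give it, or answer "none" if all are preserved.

B → C, D

Check B → C, D: no single fragment contains all of {B, C, D}, and the restricted closure of {B} across the fragments never reaches {C, D}.
E → F is preserved.
C, E, G → A is preserved.
F → A is preserved.
C, G → F is preserved.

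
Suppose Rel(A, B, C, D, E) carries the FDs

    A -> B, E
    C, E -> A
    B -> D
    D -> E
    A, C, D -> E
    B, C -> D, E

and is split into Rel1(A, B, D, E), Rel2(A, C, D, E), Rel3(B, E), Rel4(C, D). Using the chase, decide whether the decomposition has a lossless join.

Yes

Chase test. Columns are A, B, C, D, E; row i has aⱼ where attribute j ∈ Reli, else bᵢⱼ.
Initial tableau (one row per fragment):
  row 1: a1 a2 b13 a4 a5
  row 2: a1 b22 a3 a4 a5
  row 3: b31 a2 b33 b34 a5
  row 4: b41 b42 a3 a4 b45
Rows 1 and 2 agree on A; apply A→B, E and equate their B, E entries.
Rows 1 and 3 agree on B; apply B→D and equate their D entries.
Rows 1 and 4 agree on D; apply D→E and equate their E entries.
Rows 2 and 4 agree on C, E; apply C, E→A and equate their A entries.
Rows 1 and 4 agree on A; apply A→B, E and equate their B, E entries.
Row 2 is now all distinguished symbols — the join is lossless.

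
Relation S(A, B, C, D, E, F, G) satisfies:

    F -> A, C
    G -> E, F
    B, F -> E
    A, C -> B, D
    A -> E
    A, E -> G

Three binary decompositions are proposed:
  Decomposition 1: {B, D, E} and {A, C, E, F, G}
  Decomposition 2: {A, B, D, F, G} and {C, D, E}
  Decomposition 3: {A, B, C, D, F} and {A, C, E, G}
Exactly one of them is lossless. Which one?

Decomposition 1: common = {E}, closure = {E} → lossy.
Decomposition 2: common = {D}, closure = {D} → lossy.
Decomposition 3: common = {A, C}, closure = {A, B, C, D, E, F, G} → lossless.

Decomposition 3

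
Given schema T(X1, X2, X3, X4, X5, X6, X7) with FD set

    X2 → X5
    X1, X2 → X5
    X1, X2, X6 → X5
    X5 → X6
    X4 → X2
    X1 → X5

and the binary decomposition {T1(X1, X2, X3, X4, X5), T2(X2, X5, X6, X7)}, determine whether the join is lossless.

No

Common attributes: T1 ∩ T2 = {X2, X5}.
Closure of {X2, X5}: X5 → X6 applies, adding X6. So (X2, X5)⁺ = {X2, X5, X6}.
The closure contains neither all of T1 = {X1, X2, X3, X4, X5} nor all of T2 = {X2, X5, X6, X7}, so the common attributes are not a superkey of either fragment. The join is lossy.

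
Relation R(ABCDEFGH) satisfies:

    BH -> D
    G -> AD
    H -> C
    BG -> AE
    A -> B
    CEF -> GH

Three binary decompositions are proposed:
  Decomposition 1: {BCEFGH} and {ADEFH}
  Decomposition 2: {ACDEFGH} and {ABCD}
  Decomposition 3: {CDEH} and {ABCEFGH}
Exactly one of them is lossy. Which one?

Decomposition 3

Decomposition 1: common = {EFH}, closure = {ABCDEFGH} → lossless.
Decomposition 2: common = {ACD}, closure = {ABCD} → lossless.
Decomposition 3: common = {CEH}, closure = {CEH} → lossy.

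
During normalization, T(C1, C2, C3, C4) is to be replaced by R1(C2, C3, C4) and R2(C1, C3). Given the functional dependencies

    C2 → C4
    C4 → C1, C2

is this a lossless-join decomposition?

No

Common attributes: R1 ∩ R2 = {C3}.
No dependency enlarges {C3}, so (C3)⁺ = {C3}.
The closure contains neither all of R1 = {C2, C3, C4} nor all of R2 = {C1, C3}, so the common attributes are not a superkey of either fragment. The join is lossy.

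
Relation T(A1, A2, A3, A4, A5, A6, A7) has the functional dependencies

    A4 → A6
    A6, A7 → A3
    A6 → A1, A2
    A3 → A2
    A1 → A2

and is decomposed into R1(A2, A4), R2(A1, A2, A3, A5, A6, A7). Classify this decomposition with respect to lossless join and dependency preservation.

Lossless test: (A2)⁺ = {A2}, which is a superkey of neither fragment — lossy.
Dependency preservation: the restricted closure of {A4} across the fragments never reaches {A6}, so A4 → A6 cannot be enforced without a join — not preserved.

lossy and not dependency-preserving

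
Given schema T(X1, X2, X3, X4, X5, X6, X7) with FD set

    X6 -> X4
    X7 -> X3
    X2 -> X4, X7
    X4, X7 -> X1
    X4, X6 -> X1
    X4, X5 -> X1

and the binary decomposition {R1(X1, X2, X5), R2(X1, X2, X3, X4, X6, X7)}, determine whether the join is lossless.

No

Common attributes: R1 ∩ R2 = {X1, X2}.
Closure of {X1, X2}: X2 → X4, X7 applies, adding X4, X7; X7 → X3 applies, adding X3. So (X1, X2)⁺ = {X1, X2, X3, X4, X7}.
The closure contains neither all of R1 = {X1, X2, X5} nor all of R2 = {X1, X2, X3, X4, X6, X7}, so the common attributes are not a superkey of either fragment. The join is lossy.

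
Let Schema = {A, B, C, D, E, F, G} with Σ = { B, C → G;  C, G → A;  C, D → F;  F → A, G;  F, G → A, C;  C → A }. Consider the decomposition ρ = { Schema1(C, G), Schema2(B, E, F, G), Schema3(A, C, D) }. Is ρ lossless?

Chase test. Columns are A, B, C, D, E, F, G; row i has aⱼ where attribute j ∈ Schemai, else bᵢⱼ.
Initial tableau (one row per fragment):
  row 1: b11 b12 a3 b14 b15 b16 a7
  row 2: b21 a2 b23 b24 a5 a6 a7
  row 3: a1 b32 a3 a4 b35 b36 b37
Rows 1 and 3 agree on C; apply C→A and equate their A entries.
No row becomes fully distinguished — the join is lossy.

No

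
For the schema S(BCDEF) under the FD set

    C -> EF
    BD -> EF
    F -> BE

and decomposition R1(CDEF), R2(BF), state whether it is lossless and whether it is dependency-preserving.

Lossless test: (F)⁺ = {BEF}, which contains all of one fragment — lossless.
Dependency preservation: the restricted closure of {BD} across the fragments never reaches {EF}, so BD → EF cannot be enforced without a join — not preserved.

lossless but not dependency-preserving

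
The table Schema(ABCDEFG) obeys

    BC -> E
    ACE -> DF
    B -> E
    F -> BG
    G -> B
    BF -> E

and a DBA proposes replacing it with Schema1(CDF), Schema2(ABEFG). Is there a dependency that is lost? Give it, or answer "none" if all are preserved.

Check ACE → DF: no single fragment contains all of {ACDEF}, and the restricted closure of {ACE} across the fragments never reaches {DF}.
BC → E is preserved.
B → E is preserved.
F → BG is preserved.
G → B is preserved.
BF → E is preserved.

ACE -> DF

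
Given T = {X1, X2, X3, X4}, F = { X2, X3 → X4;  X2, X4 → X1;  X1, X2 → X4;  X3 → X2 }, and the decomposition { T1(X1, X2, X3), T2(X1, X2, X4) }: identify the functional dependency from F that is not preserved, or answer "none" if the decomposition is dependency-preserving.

X2, X3 → X4: restricted closure across fragments reaches X4.
X2, X4 → X1 lies within T2.
X1, X2 → X4 lies within T2.
X3 → X2 lies within T1.
Every dependency is enforceable on the fragments, so the decomposition is dependency-preserving.

none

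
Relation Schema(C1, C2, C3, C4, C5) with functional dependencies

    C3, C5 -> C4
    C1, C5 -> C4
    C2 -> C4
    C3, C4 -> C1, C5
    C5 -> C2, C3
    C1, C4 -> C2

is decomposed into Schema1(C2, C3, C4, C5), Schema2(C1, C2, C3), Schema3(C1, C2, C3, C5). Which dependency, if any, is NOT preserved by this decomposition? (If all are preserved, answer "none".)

Check C1, C4 → C2: no single fragment contains all of {C1, C2, C4}, and the restricted closure of {C1, C4} across the fragments never reaches {C2}.
C3, C5 → C4 is preserved.
C1, C5 → C4 is preserved.
C2 → C4 is preserved.
C3, C4 → C1, C5 is preserved.
C5 → C2, C3 is preserved.

C1, C4 -> C2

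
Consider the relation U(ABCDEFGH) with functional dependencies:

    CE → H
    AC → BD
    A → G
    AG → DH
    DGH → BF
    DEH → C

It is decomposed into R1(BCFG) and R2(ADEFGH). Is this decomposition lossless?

Common attributes: R1 ∩ R2 = {FG}.
No dependency enlarges {FG}, so (FG)⁺ = {FG}.
The closure contains neither all of R1 = {BCFG} nor all of R2 = {ADEFGH}, so the common attributes are not a superkey of either fragment. The join is lossy.

No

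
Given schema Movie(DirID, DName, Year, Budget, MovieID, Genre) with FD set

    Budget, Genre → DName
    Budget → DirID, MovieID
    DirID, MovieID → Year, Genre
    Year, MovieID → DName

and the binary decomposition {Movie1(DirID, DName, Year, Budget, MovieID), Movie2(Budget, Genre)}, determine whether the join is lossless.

Common attributes: Movie1 ∩ Movie2 = {Budget}.
Closure of {Budget}: Budget → DirID, MovieID applies, adding DirID, MovieID; DirID, MovieID → Year, Genre applies, adding Year, Genre; Year, MovieID → DName applies, adding DName. So (Budget)⁺ = {DirID, DName, Year, Budget, MovieID, Genre}.
This closure contains every attribute of Movie1, so Movie1 ∩ Movie2 → Movie1. The join is lossless.

Yes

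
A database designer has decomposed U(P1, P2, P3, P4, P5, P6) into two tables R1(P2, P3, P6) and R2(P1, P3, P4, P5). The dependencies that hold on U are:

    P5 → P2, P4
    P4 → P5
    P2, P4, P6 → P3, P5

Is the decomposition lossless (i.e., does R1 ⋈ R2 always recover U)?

No

Common attributes: R1 ∩ R2 = {P3}.
No dependency enlarges {P3}, so (P3)⁺ = {P3}.
The closure contains neither all of R1 = {P2, P3, P6} nor all of R2 = {P1, P3, P4, P5}, so the common attributes are not a superkey of either fragment. The join is lossy.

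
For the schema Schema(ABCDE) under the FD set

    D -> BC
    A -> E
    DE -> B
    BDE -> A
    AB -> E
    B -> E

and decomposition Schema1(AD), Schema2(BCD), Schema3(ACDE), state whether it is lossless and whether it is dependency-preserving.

Lossless test (chase): Rows 1 and 2 agree on D; apply D→BC and equate their BC entries. Rows 1 and 3 agree on D; apply D→BC and equate their BC entries. Rows 1 and 3 agree on A; apply A→E and equate their E entries. Rows 1 and 2 agree on B; apply B→E and equate their E entries. Rows 1 and 2 agree on BDE; apply BDE→A and equate their A entries. Row 1 is now all distinguished symbols — the join is lossless.
Dependency preservation: the restricted closure of {B} across the fragments never reaches {E}, so B → E cannot be enforced without a join — not preserved.

lossless but not dependency-preserving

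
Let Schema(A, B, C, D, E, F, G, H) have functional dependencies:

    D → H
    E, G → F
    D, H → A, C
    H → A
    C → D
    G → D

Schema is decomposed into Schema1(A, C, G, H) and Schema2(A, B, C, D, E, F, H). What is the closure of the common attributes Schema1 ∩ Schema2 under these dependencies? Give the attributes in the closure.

A, C, D, H

Schema1 ∩ Schema2 = {A, C, H}.
C → D applies, adding D
Closure: {A, C, D, H}.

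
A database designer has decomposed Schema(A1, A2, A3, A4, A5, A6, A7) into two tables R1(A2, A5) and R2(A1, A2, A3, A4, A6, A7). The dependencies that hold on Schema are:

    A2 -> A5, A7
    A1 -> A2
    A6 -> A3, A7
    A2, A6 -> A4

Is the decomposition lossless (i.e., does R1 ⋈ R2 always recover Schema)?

Common attributes: R1 ∩ R2 = {A2}.
Closure of {A2}: A2 → A5, A7 applies, adding A5, A7. So (A2)⁺ = {A2, A5, A7}.
This closure contains every attribute of R1, so R1 ∩ R2 → R1. The join is lossless.

Yes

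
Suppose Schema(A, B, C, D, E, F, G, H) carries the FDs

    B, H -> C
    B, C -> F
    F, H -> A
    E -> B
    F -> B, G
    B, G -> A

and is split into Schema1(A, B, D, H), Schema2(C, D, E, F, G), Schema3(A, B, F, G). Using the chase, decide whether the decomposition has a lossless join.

No

Chase test. Columns are A, B, C, D, E, F, G, H; row i has aⱼ where attribute j ∈ Schemai, else bᵢⱼ.
Initial tableau (one row per fragment):
  row 1: a1 a2 b13 a4 b15 b16 b17 a8
  row 2: b21 b22 a3 a4 a5 a6 a7 b28
  row 3: a1 a2 b33 b34 b35 a6 a7 b38
Rows 2 and 3 agree on F; apply F→B, G and equate their B, G entries.
Rows 2 and 3 agree on B, G; apply B, G→A and equate their A entries.
No row becomes fully distinguished — the join is lossy.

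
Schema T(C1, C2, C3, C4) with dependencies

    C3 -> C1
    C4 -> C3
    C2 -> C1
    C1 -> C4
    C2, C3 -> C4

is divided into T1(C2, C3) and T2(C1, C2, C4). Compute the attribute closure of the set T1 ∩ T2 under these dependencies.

C1, C2, C3, C4

T1 ∩ T2 = {C2}.
C2 → C1 applies, adding C1
C1 → C4 applies, adding C4
C4 → C3 applies, adding C3
Closure: {C1, C2, C3, C4}.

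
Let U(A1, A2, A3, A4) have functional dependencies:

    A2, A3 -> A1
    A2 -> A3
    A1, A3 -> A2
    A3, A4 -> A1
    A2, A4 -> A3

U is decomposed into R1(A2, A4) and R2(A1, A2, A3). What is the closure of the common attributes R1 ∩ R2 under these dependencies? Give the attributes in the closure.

A1, A2, A3

R1 ∩ R2 = {A2}.
A2 → A3 applies, adding A3
A2, A3 → A1 applies, adding A1
Closure: {A1, A2, A3}.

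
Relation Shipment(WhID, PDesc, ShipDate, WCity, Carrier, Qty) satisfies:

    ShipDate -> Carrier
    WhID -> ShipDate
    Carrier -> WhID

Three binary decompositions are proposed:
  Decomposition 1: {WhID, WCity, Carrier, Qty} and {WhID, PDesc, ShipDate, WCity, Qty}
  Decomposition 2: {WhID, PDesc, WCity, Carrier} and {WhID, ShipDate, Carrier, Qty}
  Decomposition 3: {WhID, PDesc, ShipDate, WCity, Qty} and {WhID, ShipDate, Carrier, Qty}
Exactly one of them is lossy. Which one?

Decomposition 1: common = {WhID, WCity, Qty}, closure = {WhID, ShipDate, WCity, Carrier, Qty} → lossless.
Decomposition 2: common = {WhID, Carrier}, closure = {WhID, ShipDate, Carrier} → lossy.
Decomposition 3: common = {WhID, ShipDate, Qty}, closure = {WhID, ShipDate, Carrier, Qty} → lossless.

Decomposition 2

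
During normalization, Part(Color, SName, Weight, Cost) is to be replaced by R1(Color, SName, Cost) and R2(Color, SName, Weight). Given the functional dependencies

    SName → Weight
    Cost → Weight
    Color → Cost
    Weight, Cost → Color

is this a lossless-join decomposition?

Yes

Common attributes: R1 ∩ R2 = {Color, SName}.
Closure of {Color, SName}: SName → Weight applies, adding Weight; Color → Cost applies, adding Cost. So (Color, SName)⁺ = {Color, SName, Weight, Cost}.
This closure contains every attribute of R1, so R1 ∩ R2 → R1. The join is lossless.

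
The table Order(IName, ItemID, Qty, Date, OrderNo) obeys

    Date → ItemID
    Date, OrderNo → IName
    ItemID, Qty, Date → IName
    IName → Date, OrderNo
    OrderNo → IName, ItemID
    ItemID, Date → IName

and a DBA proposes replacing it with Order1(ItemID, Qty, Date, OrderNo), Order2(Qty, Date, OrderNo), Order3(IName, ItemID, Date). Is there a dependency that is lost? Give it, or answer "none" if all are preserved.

Date → ItemID lies within Order1.
Date, OrderNo → IName: restricted closure across fragments reaches IName.
ItemID, Qty, Date → IName: restricted closure across fragments reaches IName.
IName → Date, OrderNo: restricted closure across fragments reaches Date, OrderNo.
OrderNo → IName, ItemID: restricted closure across fragments reaches IName, ItemID.
ItemID, Date → IName lies within Order3.
Every dependency is enforceable on the fragments, so the decomposition is dependency-preserving.

none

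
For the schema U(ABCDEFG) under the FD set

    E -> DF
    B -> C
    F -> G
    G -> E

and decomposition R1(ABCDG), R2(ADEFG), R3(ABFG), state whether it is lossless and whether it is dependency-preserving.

Lossless test (chase): Rows 1 and 3 agree on B; apply B→C and equate their C entries. Rows 1 and 2 agree on G; apply G→E and equate their E entries. Rows 1 and 3 agree on G; apply G→E and equate their E entries. Rows 1 and 2 agree on E; apply E→DF and equate their DF entries. Rows 1 and 3 agree on E; apply E→DF and equate their DF entries. Row 1 is now all distinguished symbols — the join is lossless.
Dependency preservation: every FD's attributes lie within a single fragment, so each can be enforced locally — preserved.

lossless and dependency-preserving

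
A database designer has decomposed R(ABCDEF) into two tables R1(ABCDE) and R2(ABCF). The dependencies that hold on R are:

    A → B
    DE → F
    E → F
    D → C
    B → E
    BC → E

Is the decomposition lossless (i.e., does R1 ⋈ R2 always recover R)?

Yes

Common attributes: R1 ∩ R2 = {ABC}.
Closure of {ABC}: B → E applies, adding E; E → F applies, adding F. So (ABC)⁺ = {ABCEF}.
This closure contains every attribute of R2, so R1 ∩ R2 → R2. The join is lossless.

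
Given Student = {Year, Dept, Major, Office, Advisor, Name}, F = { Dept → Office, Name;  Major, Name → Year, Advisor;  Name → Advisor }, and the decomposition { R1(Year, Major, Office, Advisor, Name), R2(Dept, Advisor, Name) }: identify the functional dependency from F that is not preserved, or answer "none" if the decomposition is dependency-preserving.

Dept → Office, Name

Check Dept → Office, Name: no single fragment contains all of {Dept, Office, Name}, and the restricted closure of {Dept} across the fragments never reaches {Office, Name}.
Major, Name → Year, Advisor is preserved.
Name → Advisor is preserved.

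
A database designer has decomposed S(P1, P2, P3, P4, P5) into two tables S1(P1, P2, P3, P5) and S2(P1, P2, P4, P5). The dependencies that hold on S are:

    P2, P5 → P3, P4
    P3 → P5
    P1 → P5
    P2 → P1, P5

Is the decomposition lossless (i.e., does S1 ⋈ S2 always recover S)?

Common attributes: S1 ∩ S2 = {P1, P2, P5}.
Closure of {P1, P2, P5}: P2, P5 → P3, P4 applies, adding P3, P4. So (P1, P2, P5)⁺ = {P1, P2, P3, P4, P5}.
This closure contains every attribute of S1, so S1 ∩ S2 → S1. The join is lossless.

Yes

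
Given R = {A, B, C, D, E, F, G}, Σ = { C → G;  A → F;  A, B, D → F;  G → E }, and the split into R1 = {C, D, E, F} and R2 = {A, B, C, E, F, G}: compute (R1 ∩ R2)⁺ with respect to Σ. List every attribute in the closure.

R1 ∩ R2 = {C, E, F}.
C → G applies, adding G
Closure: {C, E, F, G}.

C, E, F, G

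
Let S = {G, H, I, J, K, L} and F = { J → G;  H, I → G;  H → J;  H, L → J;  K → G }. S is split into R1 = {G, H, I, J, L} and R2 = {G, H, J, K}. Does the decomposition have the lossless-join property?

Common attributes: R1 ∩ R2 = {G, H, J}.
No dependency enlarges {G, H, J}, so (G, H, J)⁺ = {G, H, J}.
The closure contains neither all of R1 = {G, H, I, J, L} nor all of R2 = {G, H, J, K}, so the common attributes are not a superkey of either fragment. The join is lossy.

No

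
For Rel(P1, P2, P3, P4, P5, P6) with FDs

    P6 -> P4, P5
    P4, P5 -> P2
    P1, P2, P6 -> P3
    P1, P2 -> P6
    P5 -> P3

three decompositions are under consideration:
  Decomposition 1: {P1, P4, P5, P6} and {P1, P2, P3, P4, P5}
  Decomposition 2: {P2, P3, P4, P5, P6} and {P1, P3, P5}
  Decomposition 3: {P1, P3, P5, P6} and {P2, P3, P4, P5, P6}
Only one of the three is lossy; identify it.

Decomposition 2

Decomposition 1: common = {P1, P4, P5}, closure = {P1, P2, P3, P4, P5, P6} → lossless.
Decomposition 2: common = {P3, P5}, closure = {P3, P5} → lossy.
Decomposition 3: common = {P3, P5, P6}, closure = {P2, P3, P4, P5, P6} → lossless.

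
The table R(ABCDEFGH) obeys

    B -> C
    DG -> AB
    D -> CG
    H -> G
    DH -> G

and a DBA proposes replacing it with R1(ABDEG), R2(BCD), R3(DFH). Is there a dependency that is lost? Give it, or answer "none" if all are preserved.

Check H → G: no single fragment contains all of {GH}, and the restricted closure of {H} across the fragments never reaches {G}.
B → C is preserved.
DG → AB is preserved.
D → CG is preserved.
DH → G is preserved.

H -> G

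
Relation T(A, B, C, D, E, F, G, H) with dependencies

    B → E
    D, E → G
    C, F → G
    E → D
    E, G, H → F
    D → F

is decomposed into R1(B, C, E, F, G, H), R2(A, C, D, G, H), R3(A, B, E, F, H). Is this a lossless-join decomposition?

Chase test. Columns are A, B, C, D, E, F, G, H; row i has aⱼ where attribute j ∈ Ri, else bᵢⱼ.
Initial tableau (one row per fragment):
  row 1: b11 a2 a3 b14 a5 a6 a7 a8
  row 2: a1 b22 a3 a4 b25 b26 a7 a8
  row 3: a1 a2 b33 b34 a5 a6 b37 a8
Rows 1 and 3 agree on E; apply E→D and equate their D entries.
Rows 1 and 3 agree on D, E; apply D, E→G and equate their G entries.
No row becomes fully distinguished — the join is lossy.

No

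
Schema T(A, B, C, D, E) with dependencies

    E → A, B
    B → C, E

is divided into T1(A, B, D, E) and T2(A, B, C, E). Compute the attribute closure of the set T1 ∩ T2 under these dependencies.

A, B, C, E

T1 ∩ T2 = {A, B, E}.
B → C, E applies, adding C
Closure: {A, B, C, E}.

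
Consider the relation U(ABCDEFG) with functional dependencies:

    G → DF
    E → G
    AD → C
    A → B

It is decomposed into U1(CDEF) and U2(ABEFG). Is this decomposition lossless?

Common attributes: U1 ∩ U2 = {EF}.
Closure of {EF}: E → G applies, adding G; G → DF applies, adding D. So (EF)⁺ = {DEFG}.
The closure contains neither all of U1 = {CDEF} nor all of U2 = {ABEFG}, so the common attributes are not a superkey of either fragment. The join is lossy.

No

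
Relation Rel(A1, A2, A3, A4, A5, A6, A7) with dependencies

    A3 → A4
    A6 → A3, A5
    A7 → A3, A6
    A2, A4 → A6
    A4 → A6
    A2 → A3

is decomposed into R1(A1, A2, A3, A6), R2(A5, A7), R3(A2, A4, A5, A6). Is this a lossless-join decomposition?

No

Chase test. Columns are A1, A2, A3, A4, A5, A6, A7; row i has aⱼ where attribute j ∈ Ri, else bᵢⱼ.
Initial tableau (one row per fragment):
  row 1: a1 a2 a3 b14 b15 a6 b17
  row 2: b21 b22 b23 b24 a5 b26 a7
  row 3: b31 a2 b33 a4 a5 a6 b37
Rows 1 and 3 agree on A6; apply A6→A3, A5 and equate their A3, A5 entries.
Rows 1 and 3 agree on A3; apply A3→A4 and equate their A4 entries.
No row becomes fully distinguished — the join is lossy.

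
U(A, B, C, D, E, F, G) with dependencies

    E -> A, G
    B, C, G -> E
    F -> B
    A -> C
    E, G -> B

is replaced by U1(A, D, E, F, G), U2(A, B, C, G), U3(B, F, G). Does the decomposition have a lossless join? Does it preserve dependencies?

lossless but not dependency-preserving

Lossless test (chase): Rows 1 and 3 agree on F; apply F→B and equate their B entries. Rows 1 and 2 agree on A; apply A→C and equate their C entries. Rows 1 and 2 agree on B, C, G; apply B, C, G→E and equate their E entries. Row 1 is now all distinguished symbols — the join is lossless.
Dependency preservation: the restricted closure of {B, C, G} across the fragments never reaches {E}, so B, C, G → E cannot be enforced without a join — not preserved.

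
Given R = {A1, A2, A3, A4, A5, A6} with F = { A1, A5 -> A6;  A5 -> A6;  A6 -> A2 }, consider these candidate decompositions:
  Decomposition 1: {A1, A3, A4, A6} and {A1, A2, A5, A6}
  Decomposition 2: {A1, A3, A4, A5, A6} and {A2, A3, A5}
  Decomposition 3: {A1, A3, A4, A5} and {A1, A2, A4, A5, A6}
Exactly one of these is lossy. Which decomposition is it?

Decomposition 1: common = {A1, A6}, closure = {A1, A2, A6} → lossy.
Decomposition 2: common = {A3, A5}, closure = {A2, A3, A5, A6} → lossless.
Decomposition 3: common = {A1, A4, A5}, closure = {A1, A2, A4, A5, A6} → lossless.

Decomposition 1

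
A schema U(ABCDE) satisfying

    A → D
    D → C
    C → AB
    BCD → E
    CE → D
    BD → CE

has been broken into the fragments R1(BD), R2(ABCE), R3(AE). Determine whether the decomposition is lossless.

Chase test. Columns are ABCDE; row i has aⱼ where attribute j ∈ Ri, else bᵢⱼ.
Initial tableau (one row per fragment):
  row 1: b11 a2 b13 a4 b15
  row 2: a1 a2 a3 b24 a5
  row 3: a1 b32 b33 b34 a5
Rows 2 and 3 agree on A; apply A→D and equate their D entries.
Rows 2 and 3 agree on D; apply D→C and equate their C entries.
Rows 2 and 3 agree on C; apply C→AB and equate their AB entries.
No row becomes fully distinguished — the join is lossy.

No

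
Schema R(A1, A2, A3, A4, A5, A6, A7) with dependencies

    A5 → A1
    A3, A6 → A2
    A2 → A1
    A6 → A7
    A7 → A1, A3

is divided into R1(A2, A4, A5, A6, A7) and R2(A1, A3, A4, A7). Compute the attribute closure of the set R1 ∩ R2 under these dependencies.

R1 ∩ R2 = {A4, A7}.
A7 → A1, A3 applies, adding A1, A3
Closure: {A1, A3, A4, A7}.

A1, A3, A4, A7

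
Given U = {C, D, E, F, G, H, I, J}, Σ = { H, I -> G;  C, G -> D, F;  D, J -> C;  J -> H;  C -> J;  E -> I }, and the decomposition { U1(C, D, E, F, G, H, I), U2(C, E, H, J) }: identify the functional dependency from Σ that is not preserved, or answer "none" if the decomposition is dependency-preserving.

D, J -> C

Check D, J → C: no single fragment contains all of {C, D, J}, and the restricted closure of {D, J} across the fragments never reaches {C}.
H, I → G is preserved.
C, G → D, F is preserved.
J → H is preserved.
C → J is preserved.
E → I is preserved.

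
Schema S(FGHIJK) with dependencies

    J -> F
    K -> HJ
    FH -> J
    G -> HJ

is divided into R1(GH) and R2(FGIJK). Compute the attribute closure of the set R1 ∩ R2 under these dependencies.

FGHJ

R1 ∩ R2 = {G}.
G → HJ applies, adding HJ
J → F applies, adding F
Closure: {FGHJ}.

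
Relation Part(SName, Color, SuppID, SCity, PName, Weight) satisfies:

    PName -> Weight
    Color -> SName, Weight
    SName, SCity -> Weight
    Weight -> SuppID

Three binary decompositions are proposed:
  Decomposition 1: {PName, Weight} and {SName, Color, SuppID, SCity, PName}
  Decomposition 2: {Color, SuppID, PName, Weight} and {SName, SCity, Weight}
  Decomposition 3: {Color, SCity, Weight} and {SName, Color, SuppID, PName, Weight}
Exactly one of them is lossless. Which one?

Decomposition 1

Decomposition 1: common = {PName}, closure = {SuppID, PName, Weight} → lossless.
Decomposition 2: common = {Weight}, closure = {SuppID, Weight} → lossy.
Decomposition 3: common = {Color, Weight}, closure = {SName, Color, SuppID, Weight} → lossy.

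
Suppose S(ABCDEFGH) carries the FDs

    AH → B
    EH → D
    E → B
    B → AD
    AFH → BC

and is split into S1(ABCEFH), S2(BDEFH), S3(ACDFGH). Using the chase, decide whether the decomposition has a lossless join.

No

Chase test. Columns are ABCDEFGH; row i has aⱼ where attribute j ∈ Si, else bᵢⱼ.
Initial tableau (one row per fragment):
  row 1: a1 a2 a3 b14 a5 a6 b17 a8
  row 2: b21 a2 b23 a4 a5 a6 b27 a8
  row 3: a1 b32 a3 a4 b35 a6 a7 a8
Rows 1 and 3 agree on AH; apply AH→B and equate their B entries.
Rows 1 and 2 agree on EH; apply EH→D and equate their D entries.
Rows 1 and 2 agree on B; apply B→AD and equate their AD entries.
Rows 1 and 2 agree on AFH; apply AFH→BC and equate their BC entries.
No row becomes fully distinguished — the join is lossy.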